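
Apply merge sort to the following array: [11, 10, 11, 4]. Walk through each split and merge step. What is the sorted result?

Merge sort trace:

Split: [11, 10, 11, 4] -> [11, 10] and [11, 4]
  Split: [11, 10] -> [11] and [10]
  Merge: [11] + [10] -> [10, 11]
  Split: [11, 4] -> [11] and [4]
  Merge: [11] + [4] -> [4, 11]
Merge: [10, 11] + [4, 11] -> [4, 10, 11, 11]

Final sorted array: [4, 10, 11, 11]

The merge sort proceeds by recursively splitting the array and merging sorted halves.
After all merges, the sorted array is [4, 10, 11, 11].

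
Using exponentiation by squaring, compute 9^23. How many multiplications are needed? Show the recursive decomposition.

Computing 9^23 by squaring (build up from 9^1; each line after the first costs one multiplication):

9^1 = 9
9^2 = (9^1)^2 = 9^2 = 81
9^4 = (9^2)^2 = 81^2 = 6561
9^5 = 9 * 9^4 = 9 * 6561 = 59049
9^10 = (9^5)^2 = 59049^2 = 3486784401
9^11 = 9 * 9^10 = 9 * 3486784401 = 31381059609
9^22 = (9^11)^2 = 31381059609^2 = 984770902183611232881
9^23 = 9 * 9^22 = 9 * 984770902183611232881 = 8862938119652501095929

Result: 8862938119652501095929
Multiplications needed: 7 (7 lines after 9^1)

9^23 = 8862938119652501095929. Using exponentiation by squaring, this requires 7 multiplications. The key idea: if the exponent is even, square the half-power; if odd, multiply by the base once.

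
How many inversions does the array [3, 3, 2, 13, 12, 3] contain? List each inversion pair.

Finding inversions in [3, 3, 2, 13, 12, 3]:

(0, 2): arr[0]=3 > arr[2]=2
(1, 2): arr[1]=3 > arr[2]=2
(3, 4): arr[3]=13 > arr[4]=12
(3, 5): arr[3]=13 > arr[5]=3
(4, 5): arr[4]=12 > arr[5]=3

Total inversions: 5

The array has 5 inversion(s): (0,2), (1,2), (3,4), (3,5), (4,5). Each pair (i,j) satisfies i < j and arr[i] > arr[j].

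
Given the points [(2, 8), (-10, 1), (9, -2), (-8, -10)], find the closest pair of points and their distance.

Computing all pairwise distances among 4 points:

d((2, 8), (-10, 1)) = 13.8924
d((2, 8), (9, -2)) = 12.2066
d((2, 8), (-8, -10)) = 20.5913
d((-10, 1), (9, -2)) = 19.2354
d((-10, 1), (-8, -10)) = 11.1803 <-- minimum
d((9, -2), (-8, -10)) = 18.7883

Closest pair: (-10, 1) and (-8, -10) with distance 11.1803

The closest pair is (-10, 1) and (-8, -10) with Euclidean distance 11.1803. For 4 points, brute-force pairwise comparison is shown above. For large n, the divide-and-conquer algorithm (sort by x, recurse on halves, check the dividing strip) achieves O(n log n).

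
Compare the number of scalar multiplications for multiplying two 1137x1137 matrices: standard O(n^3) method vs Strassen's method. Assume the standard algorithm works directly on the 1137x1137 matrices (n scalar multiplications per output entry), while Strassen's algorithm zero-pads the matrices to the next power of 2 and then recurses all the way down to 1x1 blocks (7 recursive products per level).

Matrix multiplication for 1137x1137 matrices:

Strassen's algorithm requires power-of-2 dimensions. Pad 1137x1137 to 2048x2048 (next power of 2).

Standard algorithm: 1137^3 = 1469878353 multiplications
Strassen's algorithm: 7^(log2(2048)) = 7^11 = 1977326743 multiplications
Difference: 1469878353 - 1977326743 = -507448390 (Strassen uses MORE here due to padding overhead — for small or just-over-power-of-2 n, padding can outweigh the per-level savings)

Standard: 1469878353 multiplications (1137^3). Strassen: 1977326743 multiplications (7^11, after padding to 2048x2048). Strassen reduces 8 recursive multiplications to 7 at each level.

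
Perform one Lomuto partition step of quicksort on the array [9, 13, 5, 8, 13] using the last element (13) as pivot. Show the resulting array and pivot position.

Lomuto partition with pivot = 13:

Initial array: [9, 13, 5, 8, 13]

arr[0]=9 <= 13: swap with position 0, array becomes [9, 13, 5, 8, 13]
arr[1]=13 <= 13: swap with position 1, array becomes [9, 13, 5, 8, 13]
arr[2]=5 <= 13: swap with position 2, array becomes [9, 13, 5, 8, 13]
arr[3]=8 <= 13: swap with position 3, array becomes [9, 13, 5, 8, 13]

Place pivot at position 4: [9, 13, 5, 8, 13]
Pivot position: 4

After partitioning with pivot 13, the array becomes [9, 13, 5, 8, 13]. The pivot is placed at index 4. All elements to the left of the pivot are <= 13, and all elements to the right are > 13.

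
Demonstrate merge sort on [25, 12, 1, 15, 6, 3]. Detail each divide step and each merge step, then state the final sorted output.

Merge sort trace:

Split: [25, 12, 1, 15, 6, 3] -> [25, 12, 1] and [15, 6, 3]
  Split: [25, 12, 1] -> [25] and [12, 1]
    Split: [12, 1] -> [12] and [1]
    Merge: [12] + [1] -> [1, 12]
  Merge: [25] + [1, 12] -> [1, 12, 25]
  Split: [15, 6, 3] -> [15] and [6, 3]
    Split: [6, 3] -> [6] and [3]
    Merge: [6] + [3] -> [3, 6]
  Merge: [15] + [3, 6] -> [3, 6, 15]
Merge: [1, 12, 25] + [3, 6, 15] -> [1, 3, 6, 12, 15, 25]

Final sorted array: [1, 3, 6, 12, 15, 25]

The merge sort proceeds by recursively splitting the array and merging sorted halves.
After all merges, the sorted array is [1, 3, 6, 12, 15, 25].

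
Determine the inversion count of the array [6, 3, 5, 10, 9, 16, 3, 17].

Finding inversions in [6, 3, 5, 10, 9, 16, 3, 17]:

(0, 1): arr[0]=6 > arr[1]=3
(0, 2): arr[0]=6 > arr[2]=5
(0, 6): arr[0]=6 > arr[6]=3
(2, 6): arr[2]=5 > arr[6]=3
(3, 4): arr[3]=10 > arr[4]=9
(3, 6): arr[3]=10 > arr[6]=3
(4, 6): arr[4]=9 > arr[6]=3
(5, 6): arr[5]=16 > arr[6]=3

Total inversions: 8

The array has 8 inversion(s): (0,1), (0,2), (0,6), (2,6), (3,4), (3,6), (4,6), (5,6). Each pair (i,j) satisfies i < j and arr[i] > arr[j].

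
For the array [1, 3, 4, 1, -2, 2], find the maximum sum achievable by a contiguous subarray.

Using Kadane's algorithm on [1, 3, 4, 1, -2, 2]:

Scanning through the array:
Position 1 (value 3): max_ending_here = 4, max_so_far = 4
Position 2 (value 4): max_ending_here = 8, max_so_far = 8
Position 3 (value 1): max_ending_here = 9, max_so_far = 9
Position 4 (value -2): max_ending_here = 7, max_so_far = 9
Position 5 (value 2): max_ending_here = 9, max_so_far = 9

Maximum subarray: [1, 3, 4, 1]
Maximum sum: 9

The maximum subarray is [1, 3, 4, 1] with sum 9. This subarray runs from index 0 to index 3.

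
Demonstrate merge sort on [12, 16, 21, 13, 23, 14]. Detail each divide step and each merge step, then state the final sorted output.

Merge sort trace:

Split: [12, 16, 21, 13, 23, 14] -> [12, 16, 21] and [13, 23, 14]
  Split: [12, 16, 21] -> [12] and [16, 21]
    Split: [16, 21] -> [16] and [21]
    Merge: [16] + [21] -> [16, 21]
  Merge: [12] + [16, 21] -> [12, 16, 21]
  Split: [13, 23, 14] -> [13] and [23, 14]
    Split: [23, 14] -> [23] and [14]
    Merge: [23] + [14] -> [14, 23]
  Merge: [13] + [14, 23] -> [13, 14, 23]
Merge: [12, 16, 21] + [13, 14, 23] -> [12, 13, 14, 16, 21, 23]

Final sorted array: [12, 13, 14, 16, 21, 23]

The merge sort proceeds by recursively splitting the array and merging sorted halves.
After all merges, the sorted array is [12, 13, 14, 16, 21, 23].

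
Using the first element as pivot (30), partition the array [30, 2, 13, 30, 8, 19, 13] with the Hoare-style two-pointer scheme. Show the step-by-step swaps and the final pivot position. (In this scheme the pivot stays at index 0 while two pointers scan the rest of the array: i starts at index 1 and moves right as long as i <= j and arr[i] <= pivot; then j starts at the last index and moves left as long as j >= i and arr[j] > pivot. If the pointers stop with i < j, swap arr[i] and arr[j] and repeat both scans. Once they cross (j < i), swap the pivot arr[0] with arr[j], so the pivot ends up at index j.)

Hoare-style two-pointer partition with pivot = 30:

Initial array: [30, 2, 13, 30, 8, 19, 13]

Pointers start at i = 1, j = 6.
i ends at 7, j ends at 6: the pointers have crossed (j < i), so scanning stops.

Swap pivot arr[0] with arr[6] to place pivot at position 6: [13, 2, 13, 30, 8, 19, 30]
Pivot position: 6

After partitioning with pivot 30, the array becomes [13, 2, 13, 30, 8, 19, 30]. The pivot is placed at index 6. All elements to the left of the pivot are <= 30, and all elements to the right are > 30.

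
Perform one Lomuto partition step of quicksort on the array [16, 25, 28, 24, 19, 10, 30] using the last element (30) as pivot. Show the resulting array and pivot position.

Lomuto partition with pivot = 30:

Initial array: [16, 25, 28, 24, 19, 10, 30]

arr[0]=16 <= 30: swap with position 0, array becomes [16, 25, 28, 24, 19, 10, 30]
arr[1]=25 <= 30: swap with position 1, array becomes [16, 25, 28, 24, 19, 10, 30]
arr[2]=28 <= 30: swap with position 2, array becomes [16, 25, 28, 24, 19, 10, 30]
arr[3]=24 <= 30: swap with position 3, array becomes [16, 25, 28, 24, 19, 10, 30]
arr[4]=19 <= 30: swap with position 4, array becomes [16, 25, 28, 24, 19, 10, 30]
arr[5]=10 <= 30: swap with position 5, array becomes [16, 25, 28, 24, 19, 10, 30]

Place pivot at position 6: [16, 25, 28, 24, 19, 10, 30]
Pivot position: 6

After partitioning with pivot 30, the array becomes [16, 25, 28, 24, 19, 10, 30]. The pivot is placed at index 6. All elements to the left of the pivot are <= 30, and all elements to the right are > 30.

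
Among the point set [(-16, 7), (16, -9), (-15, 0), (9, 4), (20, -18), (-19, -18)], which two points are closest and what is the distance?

Computing all pairwise distances among 6 points:

d((-16, 7), (16, -9)) = 35.7771
d((-16, 7), (-15, 0)) = 7.0711 <-- minimum
d((-16, 7), (9, 4)) = 25.1794
d((-16, 7), (20, -18)) = 43.8292
d((-16, 7), (-19, -18)) = 25.1794
d((16, -9), (-15, 0)) = 32.28
d((16, -9), (9, 4)) = 14.7648
d((16, -9), (20, -18)) = 9.8489
d((16, -9), (-19, -18)) = 36.1386
d((-15, 0), (9, 4)) = 24.3311
d((-15, 0), (20, -18)) = 39.3573
d((-15, 0), (-19, -18)) = 18.4391
d((9, 4), (20, -18)) = 24.5967
d((9, 4), (-19, -18)) = 35.609
d((20, -18), (-19, -18)) = 39.0

Closest pair: (-16, 7) and (-15, 0) with distance 7.0711

The closest pair is (-16, 7) and (-15, 0) with Euclidean distance 7.0711. For 6 points, brute-force pairwise comparison is shown above. For large n, the divide-and-conquer algorithm (sort by x, recurse on halves, check the dividing strip) achieves O(n log n).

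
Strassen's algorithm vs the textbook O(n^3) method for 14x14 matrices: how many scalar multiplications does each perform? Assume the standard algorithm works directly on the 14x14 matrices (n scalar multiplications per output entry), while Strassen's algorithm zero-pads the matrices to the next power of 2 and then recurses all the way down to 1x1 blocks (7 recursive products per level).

Matrix multiplication for 14x14 matrices:

Strassen's algorithm requires power-of-2 dimensions. Pad 14x14 to 16x16 (next power of 2).

Standard algorithm: 14^3 = 2744 multiplications
Strassen's algorithm: 7^(log2(16)) = 7^4 = 2401 multiplications
Savings: 2744 - 2401 = 343 multiplications

Standard: 2744 multiplications (14^3). Strassen: 2401 multiplications (7^4, after padding to 16x16). Strassen reduces 8 recursive multiplications to 7 at each level.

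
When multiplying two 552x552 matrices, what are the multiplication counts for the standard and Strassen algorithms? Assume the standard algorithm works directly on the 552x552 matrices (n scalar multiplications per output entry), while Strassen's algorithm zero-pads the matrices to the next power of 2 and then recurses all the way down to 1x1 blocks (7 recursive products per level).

Matrix multiplication for 552x552 matrices:

Strassen's algorithm requires power-of-2 dimensions. Pad 552x552 to 1024x1024 (next power of 2).

Standard algorithm: 552^3 = 168196608 multiplications
Strassen's algorithm: 7^(log2(1024)) = 7^10 = 282475249 multiplications
Difference: 168196608 - 282475249 = -114278641 (Strassen uses MORE here due to padding overhead — for small or just-over-power-of-2 n, padding can outweigh the per-level savings)

Standard: 168196608 multiplications (552^3). Strassen: 282475249 multiplications (7^10, after padding to 1024x1024). Strassen reduces 8 recursive multiplications to 7 at each level.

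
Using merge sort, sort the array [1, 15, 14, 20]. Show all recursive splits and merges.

Merge sort trace:

Split: [1, 15, 14, 20] -> [1, 15] and [14, 20]
  Split: [1, 15] -> [1] and [15]
  Merge: [1] + [15] -> [1, 15]
  Split: [14, 20] -> [14] and [20]
  Merge: [14] + [20] -> [14, 20]
Merge: [1, 15] + [14, 20] -> [1, 14, 15, 20]

Final sorted array: [1, 14, 15, 20]

The merge sort proceeds by recursively splitting the array and merging sorted halves.
After all merges, the sorted array is [1, 14, 15, 20].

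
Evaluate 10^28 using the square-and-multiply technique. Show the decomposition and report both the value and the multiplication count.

Computing 10^28 by squaring (build up from 10^1; each line after the first costs one multiplication):

10^1 = 10
10^2 = (10^1)^2 = 10^2 = 100
10^3 = 10 * 10^2 = 10 * 100 = 1000
10^6 = (10^3)^2 = 1000^2 = 1000000
10^7 = 10 * 10^6 = 10 * 1000000 = 10000000
10^14 = (10^7)^2 = 10000000^2 = 100000000000000
10^28 = (10^14)^2 = 100000000000000^2 = 10000000000000000000000000000

Result: 10000000000000000000000000000
Multiplications needed: 6 (6 lines after 10^1)

10^28 = 10000000000000000000000000000. Using exponentiation by squaring, this requires 6 multiplications. The key idea: if the exponent is even, square the half-power; if odd, multiply by the base once.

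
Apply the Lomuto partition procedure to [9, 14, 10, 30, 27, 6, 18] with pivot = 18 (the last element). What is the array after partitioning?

Lomuto partition with pivot = 18:

Initial array: [9, 14, 10, 30, 27, 6, 18]

arr[0]=9 <= 18: swap with position 0, array becomes [9, 14, 10, 30, 27, 6, 18]
arr[1]=14 <= 18: swap with position 1, array becomes [9, 14, 10, 30, 27, 6, 18]
arr[2]=10 <= 18: swap with position 2, array becomes [9, 14, 10, 30, 27, 6, 18]
arr[3]=30 > 18: no swap
arr[4]=27 > 18: no swap
arr[5]=6 <= 18: swap with position 3, array becomes [9, 14, 10, 6, 27, 30, 18]

Place pivot at position 4: [9, 14, 10, 6, 18, 30, 27]
Pivot position: 4

After partitioning with pivot 18, the array becomes [9, 14, 10, 6, 18, 30, 27]. The pivot is placed at index 4. All elements to the left of the pivot are <= 18, and all elements to the right are > 18.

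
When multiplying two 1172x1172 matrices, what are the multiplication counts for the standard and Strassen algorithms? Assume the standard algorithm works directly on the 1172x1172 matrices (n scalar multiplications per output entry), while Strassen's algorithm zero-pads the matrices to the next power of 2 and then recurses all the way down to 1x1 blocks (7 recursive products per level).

Matrix multiplication for 1172x1172 matrices:

Strassen's algorithm requires power-of-2 dimensions. Pad 1172x1172 to 2048x2048 (next power of 2).

Standard algorithm: 1172^3 = 1609840448 multiplications
Strassen's algorithm: 7^(log2(2048)) = 7^11 = 1977326743 multiplications
Difference: 1609840448 - 1977326743 = -367486295 (Strassen uses MORE here due to padding overhead — for small or just-over-power-of-2 n, padding can outweigh the per-level savings)

Standard: 1609840448 multiplications (1172^3). Strassen: 1977326743 multiplications (7^11, after padding to 2048x2048). Strassen reduces 8 recursive multiplications to 7 at each level.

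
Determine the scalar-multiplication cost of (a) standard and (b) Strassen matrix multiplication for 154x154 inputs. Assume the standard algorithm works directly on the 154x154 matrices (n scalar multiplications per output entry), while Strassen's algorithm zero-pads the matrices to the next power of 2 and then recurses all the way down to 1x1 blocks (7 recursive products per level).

Matrix multiplication for 154x154 matrices:

Strassen's algorithm requires power-of-2 dimensions. Pad 154x154 to 256x256 (next power of 2).

Standard algorithm: 154^3 = 3652264 multiplications
Strassen's algorithm: 7^(log2(256)) = 7^8 = 5764801 multiplications
Difference: 3652264 - 5764801 = -2112537 (Strassen uses MORE here due to padding overhead — for small or just-over-power-of-2 n, padding can outweigh the per-level savings)

Standard: 3652264 multiplications (154^3). Strassen: 5764801 multiplications (7^8, after padding to 256x256). Strassen reduces 8 recursive multiplications to 7 at each level.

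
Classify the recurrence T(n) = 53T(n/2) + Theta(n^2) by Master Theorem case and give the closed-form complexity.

Master Theorem for T(n) = 53T(n/2) + O(n^2):

a = 53, b = 2, c = 2
log_b(a) = log_2(53) = 5.7279

Case 1: c = 2 < log_2(53) = 5.7279
T(n) = O(n^(log_2 53))

For T(n) = 53T(n/2) + O(n^2): log_2(53) = 5.7279. This is Case 1 of the Master Theorem (c < log_b(a), work dominated by leaves), giving O(n^(log_2 53)).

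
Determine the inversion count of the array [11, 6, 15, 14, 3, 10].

Finding inversions in [11, 6, 15, 14, 3, 10]:

(0, 1): arr[0]=11 > arr[1]=6
(0, 4): arr[0]=11 > arr[4]=3
(0, 5): arr[0]=11 > arr[5]=10
(1, 4): arr[1]=6 > arr[4]=3
(2, 3): arr[2]=15 > arr[3]=14
(2, 4): arr[2]=15 > arr[4]=3
(2, 5): arr[2]=15 > arr[5]=10
(3, 4): arr[3]=14 > arr[4]=3
(3, 5): arr[3]=14 > arr[5]=10

Total inversions: 9

The array has 9 inversion(s): (0,1), (0,4), (0,5), (1,4), (2,3), (2,4), (2,5), (3,4), (3,5). Each pair (i,j) satisfies i < j and arr[i] > arr[j].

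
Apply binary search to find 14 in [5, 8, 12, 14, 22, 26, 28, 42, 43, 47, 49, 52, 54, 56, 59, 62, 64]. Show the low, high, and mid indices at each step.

Binary search for 14 in [5, 8, 12, 14, 22, 26, 28, 42, 43, 47, 49, 52, 54, 56, 59, 62, 64]:

lo=0, hi=16, mid=8, arr[mid]=43 -> 43 > 14, search left half
lo=0, hi=7, mid=3, arr[mid]=14 -> Found target at index 3!

Binary search finds 14 at index 3 after 2 comparisons. The search repeatedly halves the search space by comparing with the middle element.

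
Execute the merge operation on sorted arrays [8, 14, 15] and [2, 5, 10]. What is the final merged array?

Merging process:

Compare 8 vs 2: take 2 from right. Merged: [2]
Compare 8 vs 5: take 5 from right. Merged: [2, 5]
Compare 8 vs 10: take 8 from left. Merged: [2, 5, 8]
Compare 14 vs 10: take 10 from right. Merged: [2, 5, 8, 10]
Append remaining from left: [14, 15]. Merged: [2, 5, 8, 10, 14, 15]

Final merged array: [2, 5, 8, 10, 14, 15]
Total comparisons: 4

The merged array is [2, 5, 8, 10, 14, 15], requiring 4 comparisons. The merge step runs in O(n) time where n is the total number of elements.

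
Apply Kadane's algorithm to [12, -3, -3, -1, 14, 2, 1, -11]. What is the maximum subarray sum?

Using Kadane's algorithm on [12, -3, -3, -1, 14, 2, 1, -11]:

Scanning through the array:
Position 1 (value -3): max_ending_here = 9, max_so_far = 12
Position 2 (value -3): max_ending_here = 6, max_so_far = 12
Position 3 (value -1): max_ending_here = 5, max_so_far = 12
Position 4 (value 14): max_ending_here = 19, max_so_far = 19
Position 5 (value 2): max_ending_here = 21, max_so_far = 21
Position 6 (value 1): max_ending_here = 22, max_so_far = 22
Position 7 (value -11): max_ending_here = 11, max_so_far = 22

Maximum subarray: [12, -3, -3, -1, 14, 2, 1]
Maximum sum: 22

The maximum subarray is [12, -3, -3, -1, 14, 2, 1] with sum 22. This subarray runs from index 0 to index 6.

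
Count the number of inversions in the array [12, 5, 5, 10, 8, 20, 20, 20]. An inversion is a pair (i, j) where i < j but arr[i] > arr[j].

Finding inversions in [12, 5, 5, 10, 8, 20, 20, 20]:

(0, 1): arr[0]=12 > arr[1]=5
(0, 2): arr[0]=12 > arr[2]=5
(0, 3): arr[0]=12 > arr[3]=10
(0, 4): arr[0]=12 > arr[4]=8
(3, 4): arr[3]=10 > arr[4]=8

Total inversions: 5

The array has 5 inversion(s): (0,1), (0,2), (0,3), (0,4), (3,4). Each pair (i,j) satisfies i < j and arr[i] > arr[j].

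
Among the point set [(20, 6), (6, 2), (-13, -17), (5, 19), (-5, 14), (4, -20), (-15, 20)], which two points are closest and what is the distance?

Computing all pairwise distances among 7 points:

d((20, 6), (6, 2)) = 14.5602
d((20, 6), (-13, -17)) = 40.2244
d((20, 6), (5, 19)) = 19.8494
d((20, 6), (-5, 14)) = 26.2488
d((20, 6), (4, -20)) = 30.5287
d((20, 6), (-15, 20)) = 37.6962
d((6, 2), (-13, -17)) = 26.8701
d((6, 2), (5, 19)) = 17.0294
d((6, 2), (-5, 14)) = 16.2788
d((6, 2), (4, -20)) = 22.0907
d((6, 2), (-15, 20)) = 27.6586
d((-13, -17), (5, 19)) = 40.2492
d((-13, -17), (-5, 14)) = 32.0156
d((-13, -17), (4, -20)) = 17.2627
d((-13, -17), (-15, 20)) = 37.054
d((5, 19), (-5, 14)) = 11.1803 <-- minimum
d((5, 19), (4, -20)) = 39.0128
d((5, 19), (-15, 20)) = 20.025
d((-5, 14), (4, -20)) = 35.171
d((-5, 14), (-15, 20)) = 11.6619
d((4, -20), (-15, 20)) = 44.2832

Closest pair: (5, 19) and (-5, 14) with distance 11.1803

The closest pair is (5, 19) and (-5, 14) with Euclidean distance 11.1803. For 7 points, brute-force pairwise comparison is shown above. For large n, the divide-and-conquer algorithm (sort by x, recurse on halves, check the dividing strip) achieves O(n log n).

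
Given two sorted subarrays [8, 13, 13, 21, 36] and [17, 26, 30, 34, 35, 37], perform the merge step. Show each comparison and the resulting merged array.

Merging process:

Compare 8 vs 17: take 8 from left. Merged: [8]
Compare 13 vs 17: take 13 from left. Merged: [8, 13]
Compare 13 vs 17: take 13 from left. Merged: [8, 13, 13]
Compare 21 vs 17: take 17 from right. Merged: [8, 13, 13, 17]
Compare 21 vs 26: take 21 from left. Merged: [8, 13, 13, 17, 21]
Compare 36 vs 26: take 26 from right. Merged: [8, 13, 13, 17, 21, 26]
Compare 36 vs 30: take 30 from right. Merged: [8, 13, 13, 17, 21, 26, 30]
Compare 36 vs 34: take 34 from right. Merged: [8, 13, 13, 17, 21, 26, 30, 34]
Compare 36 vs 35: take 35 from right. Merged: [8, 13, 13, 17, 21, 26, 30, 34, 35]
Compare 36 vs 37: take 36 from left. Merged: [8, 13, 13, 17, 21, 26, 30, 34, 35, 36]
Append remaining from right: [37]. Merged: [8, 13, 13, 17, 21, 26, 30, 34, 35, 36, 37]

Final merged array: [8, 13, 13, 17, 21, 26, 30, 34, 35, 36, 37]
Total comparisons: 10

The merged array is [8, 13, 13, 17, 21, 26, 30, 34, 35, 36, 37], requiring 10 comparisons. The merge step runs in O(n) time where n is the total number of elements.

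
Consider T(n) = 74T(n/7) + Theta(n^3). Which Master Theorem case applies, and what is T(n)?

Master Theorem for T(n) = 74T(n/7) + O(n^3):

a = 74, b = 7, c = 3
log_b(a) = log_7(74) = 2.2119

Case 3: c = 3 > log_7(74) = 2.2119
T(n) = O(n^3) = O(n^3)

For T(n) = 74T(n/7) + O(n^3): log_7(74) = 2.2119. This is Case 3 of the Master Theorem (c > log_b(a), work dominated by root), giving O(n^3).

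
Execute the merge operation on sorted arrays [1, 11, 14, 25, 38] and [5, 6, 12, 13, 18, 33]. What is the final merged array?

Merging process:

Compare 1 vs 5: take 1 from left. Merged: [1]
Compare 11 vs 5: take 5 from right. Merged: [1, 5]
Compare 11 vs 6: take 6 from right. Merged: [1, 5, 6]
Compare 11 vs 12: take 11 from left. Merged: [1, 5, 6, 11]
Compare 14 vs 12: take 12 from right. Merged: [1, 5, 6, 11, 12]
Compare 14 vs 13: take 13 from right. Merged: [1, 5, 6, 11, 12, 13]
Compare 14 vs 18: take 14 from left. Merged: [1, 5, 6, 11, 12, 13, 14]
Compare 25 vs 18: take 18 from right. Merged: [1, 5, 6, 11, 12, 13, 14, 18]
Compare 25 vs 33: take 25 from left. Merged: [1, 5, 6, 11, 12, 13, 14, 18, 25]
Compare 38 vs 33: take 33 from right. Merged: [1, 5, 6, 11, 12, 13, 14, 18, 25, 33]
Append remaining from left: [38]. Merged: [1, 5, 6, 11, 12, 13, 14, 18, 25, 33, 38]

Final merged array: [1, 5, 6, 11, 12, 13, 14, 18, 25, 33, 38]
Total comparisons: 10

The merged array is [1, 5, 6, 11, 12, 13, 14, 18, 25, 33, 38], requiring 10 comparisons. The merge step runs in O(n) time where n is the total number of elements.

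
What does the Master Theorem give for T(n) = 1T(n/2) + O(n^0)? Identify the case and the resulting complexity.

Master Theorem for T(n) = 1T(n/2) + O(n^0):

a = 1, b = 2, c = 0
log_b(a) = log_2(1) = 0.0000

Case 2: c = 0 = log_2(1) = 0.0000
T(n) = O(n^0 log n) = O(log n)

For T(n) = 1T(n/2) + O(n^0): log_2(1) = 0.0000. This is Case 2 of the Master Theorem (c = log_b(a), equal work at all levels), giving O(log n).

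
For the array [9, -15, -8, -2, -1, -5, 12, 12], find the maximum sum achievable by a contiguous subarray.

Using Kadane's algorithm on [9, -15, -8, -2, -1, -5, 12, 12]:

Scanning through the array:
Position 1 (value -15): max_ending_here = -6, max_so_far = 9
Position 2 (value -8): max_ending_here = -8, max_so_far = 9
Position 3 (value -2): max_ending_here = -2, max_so_far = 9
Position 4 (value -1): max_ending_here = -1, max_so_far = 9
Position 5 (value -5): max_ending_here = -5, max_so_far = 9
Position 6 (value 12): max_ending_here = 12, max_so_far = 12
Position 7 (value 12): max_ending_here = 24, max_so_far = 24

Maximum subarray: [12, 12]
Maximum sum: 24

The maximum subarray is [12, 12] with sum 24. This subarray runs from index 6 to index 7.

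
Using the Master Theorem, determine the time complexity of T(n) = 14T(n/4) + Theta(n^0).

Master Theorem for T(n) = 14T(n/4) + O(n^0):

a = 14, b = 4, c = 0
log_b(a) = log_4(14) = 1.9037

Case 1: c = 0 < log_4(14) = 1.9037
T(n) = O(n^(log_4 14))

For T(n) = 14T(n/4) + O(n^0): log_4(14) = 1.9037. This is Case 1 of the Master Theorem (c < log_b(a), work dominated by leaves), giving O(n^(log_4 14)).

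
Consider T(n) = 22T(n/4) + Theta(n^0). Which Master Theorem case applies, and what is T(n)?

Master Theorem for T(n) = 22T(n/4) + O(n^0):

a = 22, b = 4, c = 0
log_b(a) = log_4(22) = 2.2297

Case 1: c = 0 < log_4(22) = 2.2297
T(n) = O(n^(log_4 22))

For T(n) = 22T(n/4) + O(n^0): log_4(22) = 2.2297. This is Case 1 of the Master Theorem (c < log_b(a), work dominated by leaves), giving O(n^(log_4 22)).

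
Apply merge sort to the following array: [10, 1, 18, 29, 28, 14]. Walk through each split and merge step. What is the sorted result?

Merge sort trace:

Split: [10, 1, 18, 29, 28, 14] -> [10, 1, 18] and [29, 28, 14]
  Split: [10, 1, 18] -> [10] and [1, 18]
    Split: [1, 18] -> [1] and [18]
    Merge: [1] + [18] -> [1, 18]
  Merge: [10] + [1, 18] -> [1, 10, 18]
  Split: [29, 28, 14] -> [29] and [28, 14]
    Split: [28, 14] -> [28] and [14]
    Merge: [28] + [14] -> [14, 28]
  Merge: [29] + [14, 28] -> [14, 28, 29]
Merge: [1, 10, 18] + [14, 28, 29] -> [1, 10, 14, 18, 28, 29]

Final sorted array: [1, 10, 14, 18, 28, 29]

The merge sort proceeds by recursively splitting the array and merging sorted halves.
After all merges, the sorted array is [1, 10, 14, 18, 28, 29].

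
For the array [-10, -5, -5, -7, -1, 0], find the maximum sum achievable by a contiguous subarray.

Using Kadane's algorithm on [-10, -5, -5, -7, -1, 0]:

Scanning through the array:
Position 1 (value -5): max_ending_here = -5, max_so_far = -5
Position 2 (value -5): max_ending_here = -5, max_so_far = -5
Position 3 (value -7): max_ending_here = -7, max_so_far = -5
Position 4 (value -1): max_ending_here = -1, max_so_far = -1
Position 5 (value 0): max_ending_here = 0, max_so_far = 0

Maximum subarray: [0]
Maximum sum: 0

The maximum subarray is [0] with sum 0. This subarray runs from index 5 to index 5.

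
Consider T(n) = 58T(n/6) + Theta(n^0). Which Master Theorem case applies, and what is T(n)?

Master Theorem for T(n) = 58T(n/6) + O(n^0):

a = 58, b = 6, c = 0
log_b(a) = log_6(58) = 2.2662

Case 1: c = 0 < log_6(58) = 2.2662
T(n) = O(n^(log_6 58))

For T(n) = 58T(n/6) + O(n^0): log_6(58) = 2.2662. This is Case 1 of the Master Theorem (c < log_b(a), work dominated by leaves), giving O(n^(log_6 58)).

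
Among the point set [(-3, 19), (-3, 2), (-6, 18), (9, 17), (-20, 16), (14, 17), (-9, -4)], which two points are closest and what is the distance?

Computing all pairwise distances among 7 points:

d((-3, 19), (-3, 2)) = 17.0
d((-3, 19), (-6, 18)) = 3.1623 <-- minimum
d((-3, 19), (9, 17)) = 12.1655
d((-3, 19), (-20, 16)) = 17.2627
d((-3, 19), (14, 17)) = 17.1172
d((-3, 19), (-9, -4)) = 23.7697
d((-3, 2), (-6, 18)) = 16.2788
d((-3, 2), (9, 17)) = 19.2094
d((-3, 2), (-20, 16)) = 22.0227
d((-3, 2), (14, 17)) = 22.6716
d((-3, 2), (-9, -4)) = 8.4853
d((-6, 18), (9, 17)) = 15.0333
d((-6, 18), (-20, 16)) = 14.1421
d((-6, 18), (14, 17)) = 20.025
d((-6, 18), (-9, -4)) = 22.2036
d((9, 17), (-20, 16)) = 29.0172
d((9, 17), (14, 17)) = 5.0
d((9, 17), (-9, -4)) = 27.6586
d((-20, 16), (14, 17)) = 34.0147
d((-20, 16), (-9, -4)) = 22.8254
d((14, 17), (-9, -4)) = 31.1448

Closest pair: (-3, 19) and (-6, 18) with distance 3.1623

The closest pair is (-3, 19) and (-6, 18) with Euclidean distance 3.1623. For 7 points, brute-force pairwise comparison is shown above. For large n, the divide-and-conquer algorithm (sort by x, recurse on halves, check the dividing strip) achieves O(n log n).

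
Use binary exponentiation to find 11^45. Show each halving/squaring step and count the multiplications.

Computing 11^45 by squaring (build up from 11^1; each line after the first costs one multiplication):

11^1 = 11
11^2 = (11^1)^2 = 11^2 = 121
11^4 = (11^2)^2 = 121^2 = 14641
11^5 = 11 * 11^4 = 11 * 14641 = 161051
11^10 = (11^5)^2 = 161051^2 = 25937424601
11^11 = 11 * 11^10 = 11 * 25937424601 = 285311670611
11^22 = (11^11)^2 = 285311670611^2 = 81402749386839761113321
11^44 = (11^22)^2 = 81402749386839761113321^2 = 6626407607736641103900260617069258125403649041
11^45 = 11 * 11^44 = 11 * 6626407607736641103900260617069258125403649041 = 72890483685103052142902866787761839379440139451

Result: 72890483685103052142902866787761839379440139451
Multiplications needed: 8 (8 lines after 11^1)

11^45 = 72890483685103052142902866787761839379440139451. Using exponentiation by squaring, this requires 8 multiplications. The key idea: if the exponent is even, square the half-power; if odd, multiply by the base once.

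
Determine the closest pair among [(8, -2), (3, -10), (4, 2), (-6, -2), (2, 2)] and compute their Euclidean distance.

Computing all pairwise distances among 5 points:

d((8, -2), (3, -10)) = 9.434
d((8, -2), (4, 2)) = 5.6569
d((8, -2), (-6, -2)) = 14.0
d((8, -2), (2, 2)) = 7.2111
d((3, -10), (4, 2)) = 12.0416
d((3, -10), (-6, -2)) = 12.0416
d((3, -10), (2, 2)) = 12.0416
d((4, 2), (-6, -2)) = 10.7703
d((4, 2), (2, 2)) = 2.0 <-- minimum
d((-6, -2), (2, 2)) = 8.9443

Closest pair: (4, 2) and (2, 2) with distance 2.0

The closest pair is (4, 2) and (2, 2) with Euclidean distance 2.0. For 5 points, brute-force pairwise comparison is shown above. For large n, the divide-and-conquer algorithm (sort by x, recurse on halves, check the dividing strip) achieves O(n log n).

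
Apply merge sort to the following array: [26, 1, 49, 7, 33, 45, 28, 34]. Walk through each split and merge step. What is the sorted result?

Merge sort trace:

Split: [26, 1, 49, 7, 33, 45, 28, 34] -> [26, 1, 49, 7] and [33, 45, 28, 34]
  Split: [26, 1, 49, 7] -> [26, 1] and [49, 7]
    Split: [26, 1] -> [26] and [1]
    Merge: [26] + [1] -> [1, 26]
    Split: [49, 7] -> [49] and [7]
    Merge: [49] + [7] -> [7, 49]
  Merge: [1, 26] + [7, 49] -> [1, 7, 26, 49]
  Split: [33, 45, 28, 34] -> [33, 45] and [28, 34]
    Split: [33, 45] -> [33] and [45]
    Merge: [33] + [45] -> [33, 45]
    Split: [28, 34] -> [28] and [34]
    Merge: [28] + [34] -> [28, 34]
  Merge: [33, 45] + [28, 34] -> [28, 33, 34, 45]
Merge: [1, 7, 26, 49] + [28, 33, 34, 45] -> [1, 7, 26, 28, 33, 34, 45, 49]

Final sorted array: [1, 7, 26, 28, 33, 34, 45, 49]

The merge sort proceeds by recursively splitting the array and merging sorted halves.
After all merges, the sorted array is [1, 7, 26, 28, 33, 34, 45, 49].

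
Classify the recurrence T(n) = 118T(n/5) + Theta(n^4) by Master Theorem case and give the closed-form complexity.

Master Theorem for T(n) = 118T(n/5) + O(n^4):

a = 118, b = 5, c = 4
log_b(a) = log_5(118) = 2.9642

Case 3: c = 4 > log_5(118) = 2.9642
T(n) = O(n^4) = O(n^4)

For T(n) = 118T(n/5) + O(n^4): log_5(118) = 2.9642. This is Case 3 of the Master Theorem (c > log_b(a), work dominated by root), giving O(n^4).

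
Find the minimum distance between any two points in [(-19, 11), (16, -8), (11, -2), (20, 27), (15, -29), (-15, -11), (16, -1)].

Computing all pairwise distances among 7 points:

d((-19, 11), (16, -8)) = 39.8246
d((-19, 11), (11, -2)) = 32.6956
d((-19, 11), (20, 27)) = 42.1545
d((-19, 11), (15, -29)) = 52.4976
d((-19, 11), (-15, -11)) = 22.3607
d((-19, 11), (16, -1)) = 37.0
d((16, -8), (11, -2)) = 7.8102
d((16, -8), (20, 27)) = 35.2278
d((16, -8), (15, -29)) = 21.0238
d((16, -8), (-15, -11)) = 31.1448
d((16, -8), (16, -1)) = 7.0
d((11, -2), (20, 27)) = 30.3645
d((11, -2), (15, -29)) = 27.2947
d((11, -2), (-15, -11)) = 27.5136
d((11, -2), (16, -1)) = 5.099 <-- minimum
d((20, 27), (15, -29)) = 56.2228
d((20, 27), (-15, -11)) = 51.6624
d((20, 27), (16, -1)) = 28.2843
d((15, -29), (-15, -11)) = 34.9857
d((15, -29), (16, -1)) = 28.0179
d((-15, -11), (16, -1)) = 32.573

Closest pair: (11, -2) and (16, -1) with distance 5.099

The closest pair is (11, -2) and (16, -1) with Euclidean distance 5.099. For 7 points, brute-force pairwise comparison is shown above. For large n, the divide-and-conquer algorithm (sort by x, recurse on halves, check the dividing strip) achieves O(n log n).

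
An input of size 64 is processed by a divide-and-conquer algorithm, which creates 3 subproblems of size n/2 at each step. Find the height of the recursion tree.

For divide and conquer with division factor 2:

Problem sizes at each level:
Level 0: 64
Level 1: 32
Level 2: 16
Level 3: 8
Level 4: 4
Level 5: 2
Level 6: 1

The root is level 0 and the size-1 base case is level 6 (the tree spans levels 0 through 6, i.e. 7 levels counting the root), so the depth is the number of divisions: log_2(64) = 6

The recursion tree depth is log_2(64) = 6. At each level, the problem size is divided by 2, so it takes 6 divisions to reduce to a base case of size 1. The algorithm makes 3 recursive calls at each level.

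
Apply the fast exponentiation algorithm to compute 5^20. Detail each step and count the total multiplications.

Computing 5^20 by squaring (build up from 5^1; each line after the first costs one multiplication):

5^1 = 5
5^2 = (5^1)^2 = 5^2 = 25
5^4 = (5^2)^2 = 25^2 = 625
5^5 = 5 * 5^4 = 5 * 625 = 3125
5^10 = (5^5)^2 = 3125^2 = 9765625
5^20 = (5^10)^2 = 9765625^2 = 95367431640625

Result: 95367431640625
Multiplications needed: 5 (5 lines after 5^1)

5^20 = 95367431640625. Using exponentiation by squaring, this requires 5 multiplications. The key idea: if the exponent is even, square the half-power; if odd, multiply by the base once.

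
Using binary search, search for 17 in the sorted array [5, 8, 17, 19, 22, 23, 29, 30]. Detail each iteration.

Binary search for 17 in [5, 8, 17, 19, 22, 23, 29, 30]:

lo=0, hi=7, mid=3, arr[mid]=19 -> 19 > 17, search left half
lo=0, hi=2, mid=1, arr[mid]=8 -> 8 < 17, search right half
lo=2, hi=2, mid=2, arr[mid]=17 -> Found target at index 2!

Binary search finds 17 at index 2 after 3 comparisons. The search repeatedly halves the search space by comparing with the middle element.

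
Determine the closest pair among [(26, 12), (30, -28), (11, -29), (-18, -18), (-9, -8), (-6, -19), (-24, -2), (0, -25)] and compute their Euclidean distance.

Computing all pairwise distances among 8 points:

d((26, 12), (30, -28)) = 40.1995
d((26, 12), (11, -29)) = 43.6578
d((26, 12), (-18, -18)) = 53.2541
d((26, 12), (-9, -8)) = 40.3113
d((26, 12), (-6, -19)) = 44.5533
d((26, 12), (-24, -2)) = 51.923
d((26, 12), (0, -25)) = 45.2217
d((30, -28), (11, -29)) = 19.0263
d((30, -28), (-18, -18)) = 49.0306
d((30, -28), (-9, -8)) = 43.8292
d((30, -28), (-6, -19)) = 37.108
d((30, -28), (-24, -2)) = 59.9333
d((30, -28), (0, -25)) = 30.1496
d((11, -29), (-18, -18)) = 31.0161
d((11, -29), (-9, -8)) = 29.0
d((11, -29), (-6, -19)) = 19.7231
d((11, -29), (-24, -2)) = 44.2041
d((11, -29), (0, -25)) = 11.7047
d((-18, -18), (-9, -8)) = 13.4536
d((-18, -18), (-6, -19)) = 12.0416
d((-18, -18), (-24, -2)) = 17.088
d((-18, -18), (0, -25)) = 19.3132
d((-9, -8), (-6, -19)) = 11.4018
d((-9, -8), (-24, -2)) = 16.1555
d((-9, -8), (0, -25)) = 19.2354
d((-6, -19), (-24, -2)) = 24.7588
d((-6, -19), (0, -25)) = 8.4853 <-- minimum
d((-24, -2), (0, -25)) = 33.2415

Closest pair: (-6, -19) and (0, -25) with distance 8.4853

The closest pair is (-6, -19) and (0, -25) with Euclidean distance 8.4853. For 8 points, brute-force pairwise comparison is shown above. For large n, the divide-and-conquer algorithm (sort by x, recurse on halves, check the dividing strip) achieves O(n log n).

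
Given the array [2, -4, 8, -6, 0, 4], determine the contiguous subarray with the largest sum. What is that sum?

Using Kadane's algorithm on [2, -4, 8, -6, 0, 4]:

Scanning through the array:
Position 1 (value -4): max_ending_here = -2, max_so_far = 2
Position 2 (value 8): max_ending_here = 8, max_so_far = 8
Position 3 (value -6): max_ending_here = 2, max_so_far = 8
Position 4 (value 0): max_ending_here = 2, max_so_far = 8
Position 5 (value 4): max_ending_here = 6, max_so_far = 8

Maximum subarray: [8]
Maximum sum: 8

The maximum subarray is [8] with sum 8. This subarray runs from index 2 to index 2.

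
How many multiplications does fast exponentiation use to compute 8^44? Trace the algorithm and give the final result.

Computing 8^44 by squaring (build up from 8^1; each line after the first costs one multiplication):

8^1 = 8
8^2 = (8^1)^2 = 8^2 = 64
8^4 = (8^2)^2 = 64^2 = 4096
8^5 = 8 * 8^4 = 8 * 4096 = 32768
8^10 = (8^5)^2 = 32768^2 = 1073741824
8^11 = 8 * 8^10 = 8 * 1073741824 = 8589934592
8^22 = (8^11)^2 = 8589934592^2 = 73786976294838206464
8^44 = (8^22)^2 = 73786976294838206464^2 = 5444517870735015415413993718908291383296

Result: 5444517870735015415413993718908291383296
Multiplications needed: 7 (7 lines after 8^1)

8^44 = 5444517870735015415413993718908291383296. Using exponentiation by squaring, this requires 7 multiplications. The key idea: if the exponent is even, square the half-power; if odd, multiply by the base once.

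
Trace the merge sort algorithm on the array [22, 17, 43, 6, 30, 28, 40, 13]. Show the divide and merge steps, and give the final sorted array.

Merge sort trace:

Split: [22, 17, 43, 6, 30, 28, 40, 13] -> [22, 17, 43, 6] and [30, 28, 40, 13]
  Split: [22, 17, 43, 6] -> [22, 17] and [43, 6]
    Split: [22, 17] -> [22] and [17]
    Merge: [22] + [17] -> [17, 22]
    Split: [43, 6] -> [43] and [6]
    Merge: [43] + [6] -> [6, 43]
  Merge: [17, 22] + [6, 43] -> [6, 17, 22, 43]
  Split: [30, 28, 40, 13] -> [30, 28] and [40, 13]
    Split: [30, 28] -> [30] and [28]
    Merge: [30] + [28] -> [28, 30]
    Split: [40, 13] -> [40] and [13]
    Merge: [40] + [13] -> [13, 40]
  Merge: [28, 30] + [13, 40] -> [13, 28, 30, 40]
Merge: [6, 17, 22, 43] + [13, 28, 30, 40] -> [6, 13, 17, 22, 28, 30, 40, 43]

Final sorted array: [6, 13, 17, 22, 28, 30, 40, 43]

The merge sort proceeds by recursively splitting the array and merging sorted halves.
After all merges, the sorted array is [6, 13, 17, 22, 28, 30, 40, 43].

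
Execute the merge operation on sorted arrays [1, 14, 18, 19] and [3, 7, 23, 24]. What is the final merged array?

Merging process:

Compare 1 vs 3: take 1 from left. Merged: [1]
Compare 14 vs 3: take 3 from right. Merged: [1, 3]
Compare 14 vs 7: take 7 from right. Merged: [1, 3, 7]
Compare 14 vs 23: take 14 from left. Merged: [1, 3, 7, 14]
Compare 18 vs 23: take 18 from left. Merged: [1, 3, 7, 14, 18]
Compare 19 vs 23: take 19 from left. Merged: [1, 3, 7, 14, 18, 19]
Append remaining from right: [23, 24]. Merged: [1, 3, 7, 14, 18, 19, 23, 24]

Final merged array: [1, 3, 7, 14, 18, 19, 23, 24]
Total comparisons: 6

The merged array is [1, 3, 7, 14, 18, 19, 23, 24], requiring 6 comparisons. The merge step runs in O(n) time where n is the total number of elements.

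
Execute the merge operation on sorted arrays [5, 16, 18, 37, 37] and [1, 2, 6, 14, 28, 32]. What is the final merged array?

Merging process:

Compare 5 vs 1: take 1 from right. Merged: [1]
Compare 5 vs 2: take 2 from right. Merged: [1, 2]
Compare 5 vs 6: take 5 from left. Merged: [1, 2, 5]
Compare 16 vs 6: take 6 from right. Merged: [1, 2, 5, 6]
Compare 16 vs 14: take 14 from right. Merged: [1, 2, 5, 6, 14]
Compare 16 vs 28: take 16 from left. Merged: [1, 2, 5, 6, 14, 16]
Compare 18 vs 28: take 18 from left. Merged: [1, 2, 5, 6, 14, 16, 18]
Compare 37 vs 28: take 28 from right. Merged: [1, 2, 5, 6, 14, 16, 18, 28]
Compare 37 vs 32: take 32 from right. Merged: [1, 2, 5, 6, 14, 16, 18, 28, 32]
Append remaining from left: [37, 37]. Merged: [1, 2, 5, 6, 14, 16, 18, 28, 32, 37, 37]

Final merged array: [1, 2, 5, 6, 14, 16, 18, 28, 32, 37, 37]
Total comparisons: 9

The merged array is [1, 2, 5, 6, 14, 16, 18, 28, 32, 37, 37], requiring 9 comparisons. The merge step runs in O(n) time where n is the total number of elements.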